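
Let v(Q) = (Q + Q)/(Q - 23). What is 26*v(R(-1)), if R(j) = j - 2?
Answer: 6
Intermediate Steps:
R(j) = -2 + j
v(Q) = 2*Q/(-23 + Q) (v(Q) = (2*Q)/(-23 + Q) = 2*Q/(-23 + Q))
26*v(R(-1)) = 26*(2*(-2 - 1)/(-23 + (-2 - 1))) = 26*(2*(-3)/(-23 - 3)) = 26*(2*(-3)/(-26)) = 26*(2*(-3)*(-1/26)) = 26*(3/13) = 6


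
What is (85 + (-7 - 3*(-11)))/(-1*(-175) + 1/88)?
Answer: 9768/15401 ≈ 0.63424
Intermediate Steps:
(85 + (-7 - 3*(-11)))/(-1*(-175) + 1/88) = (85 + (-7 + 33))/(175 + 1/88) = (85 + 26)/(15401/88) = 111*(88/15401) = 9768/15401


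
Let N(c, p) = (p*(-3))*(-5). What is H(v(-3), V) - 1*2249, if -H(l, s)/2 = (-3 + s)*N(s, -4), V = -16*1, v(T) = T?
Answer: -4529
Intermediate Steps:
N(c, p) = 15*p (N(c, p) = -3*p*(-5) = 15*p)
V = -16
H(l, s) = -360 + 120*s (H(l, s) = -2*(-3 + s)*15*(-4) = -2*(-3 + s)*(-60) = -2*(180 - 60*s) = -360 + 120*s)
H(v(-3), V) - 1*2249 = (-360 + 120*(-16)) - 1*2249 = (-360 - 1920) - 2249 = -2280 - 2249 = -4529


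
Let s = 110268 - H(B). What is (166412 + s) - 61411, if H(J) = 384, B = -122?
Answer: 214885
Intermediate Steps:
s = 109884 (s = 110268 - 1*384 = 110268 - 384 = 109884)
(166412 + s) - 61411 = (166412 + 109884) - 61411 = 276296 - 61411 = 214885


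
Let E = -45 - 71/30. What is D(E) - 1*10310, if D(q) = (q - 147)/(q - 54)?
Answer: -31346879/3041 ≈ -10308.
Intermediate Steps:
E = -1421/30 (E = -45 - 71*1/30 = -45 - 71/30 = -1421/30 ≈ -47.367)
D(q) = (-147 + q)/(-54 + q)
D(E) - 1*10310 = (-147 - 1421/30)/(-54 - 1421/30) - 1*10310 = -5831/30/(-3041/30) - 10310 = -30/3041*(-5831/30) - 10310 = 5831/3041 - 10310 = -31346879/3041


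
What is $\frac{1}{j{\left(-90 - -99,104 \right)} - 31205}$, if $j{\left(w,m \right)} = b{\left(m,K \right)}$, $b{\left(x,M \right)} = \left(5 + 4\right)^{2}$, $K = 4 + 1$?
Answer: $- \frac{1}{31124} \approx -3.213 \cdot 10^{-5}$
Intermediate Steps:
$K = 5$
$b{\left(x,M \right)} = 81$ ($b{\left(x,M \right)} = 9^{2} = 81$)
$j{\left(w,m \right)} = 81$
$\frac{1}{j{\left(-90 - -99,104 \right)} - 31205} = \frac{1}{81 - 31205} = \frac{1}{-31124} = - \frac{1}{31124}$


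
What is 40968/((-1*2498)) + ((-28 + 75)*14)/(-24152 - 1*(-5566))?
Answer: -190768733/11606957 ≈ -16.436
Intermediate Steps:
40968/((-1*2498)) + ((-28 + 75)*14)/(-24152 - 1*(-5566)) = 40968/(-2498) + (47*14)/(-24152 + 5566) = 40968*(-1/2498) + 658/(-18586) = -20484/1249 + 658*(-1/18586) = -20484/1249 - 329/9293 = -190768733/11606957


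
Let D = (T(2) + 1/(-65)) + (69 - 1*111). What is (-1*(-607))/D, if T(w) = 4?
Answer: -39455/2471 ≈ -15.967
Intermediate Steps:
D = -2471/65 (D = (4 + 1/(-65)) + (69 - 1*111) = (4 - 1/65) + (69 - 111) = 259/65 - 42 = -2471/65 ≈ -38.015)
(-1*(-607))/D = (-1*(-607))/(-2471/65) = 607*(-65/2471) = -39455/2471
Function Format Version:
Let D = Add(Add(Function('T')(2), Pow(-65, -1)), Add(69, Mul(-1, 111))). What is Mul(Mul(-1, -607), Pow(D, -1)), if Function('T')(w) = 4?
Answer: Rational(-39455, 2471) ≈ -15.967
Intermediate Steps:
D = Rational(-2471, 65) (D = Add(Add(4, Pow(-65, -1)), Add(69, Mul(-1, 111))) = Add(Add(4, Rational(-1, 65)), Add(69, -111)) = Add(Rational(259, 65), -42) = Rational(-2471, 65) ≈ -38.015)
Mul(Mul(-1, -607), Pow(D, -1)) = Mul(Mul(-1, -607), Pow(Rational(-2471, 65), -1)) = Mul(607, Rational(-65, 2471)) = Rational(-39455, 2471)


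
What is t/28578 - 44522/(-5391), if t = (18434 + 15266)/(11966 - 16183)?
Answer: 894219512612/108281313261 ≈ 8.2583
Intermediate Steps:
t = -33700/4217 (t = 33700/(-4217) = 33700*(-1/4217) = -33700/4217 ≈ -7.9915)
t/28578 - 44522/(-5391) = -33700/4217/28578 - 44522/(-5391) = -33700/4217*1/28578 - 44522*(-1/5391) = -16850/60256713 + 44522/5391 = 894219512612/108281313261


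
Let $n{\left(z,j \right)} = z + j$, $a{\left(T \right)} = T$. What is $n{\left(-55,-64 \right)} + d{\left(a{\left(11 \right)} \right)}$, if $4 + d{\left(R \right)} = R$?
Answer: $-112$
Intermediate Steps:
$n{\left(z,j \right)} = j + z$
$d{\left(R \right)} = -4 + R$
$n{\left(-55,-64 \right)} + d{\left(a{\left(11 \right)} \right)} = \left(-64 - 55\right) + \left(-4 + 11\right) = -119 + 7 = -112$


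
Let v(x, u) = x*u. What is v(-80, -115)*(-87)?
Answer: -800400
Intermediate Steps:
v(x, u) = u*x
v(-80, -115)*(-87) = -115*(-80)*(-87) = 9200*(-87) = -800400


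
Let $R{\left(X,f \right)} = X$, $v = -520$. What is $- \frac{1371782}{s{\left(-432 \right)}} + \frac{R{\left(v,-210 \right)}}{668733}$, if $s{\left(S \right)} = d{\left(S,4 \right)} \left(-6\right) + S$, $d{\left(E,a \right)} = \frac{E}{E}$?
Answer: $\frac{11760970057}{3755193} \approx 3131.9$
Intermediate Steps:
$d{\left(E,a \right)} = 1$
$s{\left(S \right)} = -6 + S$ ($s{\left(S \right)} = 1 \left(-6\right) + S = -6 + S$)
$- \frac{1371782}{s{\left(-432 \right)}} + \frac{R{\left(v,-210 \right)}}{668733} = - \frac{1371782}{-6 - 432} - \frac{520}{668733} = - \frac{1371782}{-438} - \frac{40}{51441} = \left(-1371782\right) \left(- \frac{1}{438}\right) - \frac{40}{51441} = \frac{685891}{219} - \frac{40}{51441} = \frac{11760970057}{3755193}$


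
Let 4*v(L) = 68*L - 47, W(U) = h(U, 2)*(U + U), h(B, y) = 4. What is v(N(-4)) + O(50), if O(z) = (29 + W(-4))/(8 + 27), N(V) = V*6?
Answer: -58777/140 ≈ -419.84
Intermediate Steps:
N(V) = 6*V
W(U) = 8*U (W(U) = 4*(U + U) = 4*(2*U) = 8*U)
v(L) = -47/4 + 17*L (v(L) = (68*L - 47)/4 = (-47 + 68*L)/4 = -47/4 + 17*L)
O(z) = -3/35 (O(z) = (29 + 8*(-4))/(8 + 27) = (29 - 32)/35 = -3*1/35 = -3/35)
v(N(-4)) + O(50) = (-47/4 + 17*(6*(-4))) - 3/35 = (-47/4 + 17*(-24)) - 3/35 = (-47/4 - 408) - 3/35 = -1679/4 - 3/35 = -58777/140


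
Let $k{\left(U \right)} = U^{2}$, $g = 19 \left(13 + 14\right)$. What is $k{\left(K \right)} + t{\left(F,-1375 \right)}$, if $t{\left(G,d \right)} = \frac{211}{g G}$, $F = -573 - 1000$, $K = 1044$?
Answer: $\frac{879522765053}{806949} \approx 1.0899 \cdot 10^{6}$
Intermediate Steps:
$g = 513$ ($g = 19 \cdot 27 = 513$)
$F = -1573$
$t{\left(G,d \right)} = \frac{211}{513 G}$
$k{\left(K \right)} + t{\left(F,-1375 \right)} = 1044^{2} + \frac{211}{513 \left(-1573\right)} = 1089936 + \frac{211}{513} \left(- \frac{1}{1573}\right) = 1089936 - \frac{211}{806949} = \frac{879522765053}{806949}$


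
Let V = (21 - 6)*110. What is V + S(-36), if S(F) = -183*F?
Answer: 8238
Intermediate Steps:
V = 1650 (V = 15*110 = 1650)
V + S(-36) = 1650 - 183*(-36) = 1650 + 6588 = 8238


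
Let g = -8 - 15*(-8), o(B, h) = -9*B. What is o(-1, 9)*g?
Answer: 1008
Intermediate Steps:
g = 112 (g = -8 + 120 = 112)
o(-1, 9)*g = -9*(-1)*112 = 9*112 = 1008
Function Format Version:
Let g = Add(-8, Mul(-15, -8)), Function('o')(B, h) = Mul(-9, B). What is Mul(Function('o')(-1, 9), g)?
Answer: 1008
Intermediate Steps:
g = 112 (g = Add(-8, 120) = 112)
Mul(Function('o')(-1, 9), g) = Mul(Mul(-9, -1), 112) = Mul(9, 112) = 1008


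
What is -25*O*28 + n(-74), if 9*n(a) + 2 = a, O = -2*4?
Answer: 50324/9 ≈ 5591.6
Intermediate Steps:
O = -8
n(a) = -2/9 + a/9
-25*O*28 + n(-74) = -25*(-8)*28 + (-2/9 + (⅑)*(-74)) = 200*28 + (-2/9 - 74/9) = 5600 - 76/9 = 50324/9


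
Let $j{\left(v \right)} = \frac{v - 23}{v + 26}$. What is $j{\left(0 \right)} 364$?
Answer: $-322$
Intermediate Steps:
$j{\left(v \right)} = \frac{-23 + v}{26 + v}$
$j{\left(0 \right)} 364 = \frac{-23 + 0}{26 + 0} \cdot 364 = \frac{1}{26} \left(-23\right) 364 = \left(- \frac{23}{26}\right) 364 = -322$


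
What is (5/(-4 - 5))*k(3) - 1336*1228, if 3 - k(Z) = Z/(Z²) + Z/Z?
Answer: -44296441/27 ≈ -1.6406e+6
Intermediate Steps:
k(Z) = 2 - 1/Z (k(Z) = 3 - (Z/(Z²) + Z/Z) = 3 - (Z/Z² + 1) = 3 - (1/Z + 1) = 3 - (1 + 1/Z) = 3 + (-1 - 1/Z) = 2 - 1/Z)
(5/(-4 - 5))*k(3) - 1336*1228 = (5/(-4 - 5))*(2 - 1/3) - 1336*1228 = (5/(-9))*(2 - 1*⅓) - 1640608 = (-⅑*5)*(2 - ⅓) - 1640608 = -5/9*5/3 - 1640608 = -25/27 - 1640608 = -44296441/27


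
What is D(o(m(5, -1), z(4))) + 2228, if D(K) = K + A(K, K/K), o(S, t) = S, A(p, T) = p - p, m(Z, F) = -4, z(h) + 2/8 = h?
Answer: 2224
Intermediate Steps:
z(h) = -¼ + h
A(p, T) = 0
D(K) = K (D(K) = K + 0 = K)
D(o(m(5, -1), z(4))) + 2228 = -4 + 2228 = 2224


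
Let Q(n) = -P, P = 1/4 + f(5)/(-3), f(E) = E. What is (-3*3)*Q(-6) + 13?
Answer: ¼ ≈ 0.25000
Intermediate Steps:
P = -17/12 (P = 1/4 + 5/(-3) = 1*(¼) + 5*(-⅓) = ¼ - 5/3 = -17/12 ≈ -1.4167)
Q(n) = 17/12 (Q(n) = -1*(-17/12) = 17/12)
(-3*3)*Q(-6) + 13 = -3*3*(17/12) + 13 = -9*17/12 + 13 = -51/4 + 13 = ¼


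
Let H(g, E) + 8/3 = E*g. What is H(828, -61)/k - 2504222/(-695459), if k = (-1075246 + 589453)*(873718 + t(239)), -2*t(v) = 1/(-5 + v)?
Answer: 165813533316410017462/46048836826604640567 ≈ 3.6008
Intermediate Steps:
H(g, E) = -8/3 + E*g
t(v) = -1/(2*(-5 + v))
k = -22071196541471/52 (k = (-1075246 + 589453)*(873718 - 1/(-10 + 2*239)) = -485793*(873718 - 1/(-10 + 478)) = -485793*(873718 - 1/468) = -485793*408900023/468 = -22071196541471/52 ≈ -4.2445e+11)
H(828, -61)/k - 2504222/(-695459) = (-8/3 - 61*828)/(-22071196541471/52) - 2504222/(-695459) = (-8/3 - 50508)*(-52/22071196541471) - 2504222*(-1/695459) = -151532/3*(-52/22071196541471) + 2504222/695459 = 7879664/66213589624413 + 2504222/695459 = 165813533316410017462/46048836826604640567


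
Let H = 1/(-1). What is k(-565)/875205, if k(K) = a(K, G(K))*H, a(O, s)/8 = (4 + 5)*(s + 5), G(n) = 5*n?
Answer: 1504/6483 ≈ 0.23199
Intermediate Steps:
a(O, s) = 360 + 72*s (a(O, s) = 8*((4 + 5)*(s + 5)) = 8*(9*(5 + s)) = 8*(45 + 9*s) = 360 + 72*s)
H = -1
k(K) = -360 - 360*K (k(K) = (360 + 72*(5*K))*(-1) = (360 + 360*K)*(-1) = -360 - 360*K)
k(-565)/875205 = (-360 - 360*(-565))/875205 = (-360 + 203400)*(1/875205) = 203040*(1/875205) = 1504/6483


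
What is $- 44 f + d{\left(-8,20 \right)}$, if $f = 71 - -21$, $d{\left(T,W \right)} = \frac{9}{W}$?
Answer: $- \frac{80951}{20} \approx -4047.6$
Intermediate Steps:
$f = 92$ ($f = 71 + 21 = 92$)
$- 44 f + d{\left(-8,20 \right)} = \left(-44\right) 92 + \frac{9}{20} = -4048 + 9 \cdot \frac{1}{20} = -4048 + \frac{9}{20} = - \frac{80951}{20}$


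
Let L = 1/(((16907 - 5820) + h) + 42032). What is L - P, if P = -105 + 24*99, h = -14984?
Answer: -86604584/38135 ≈ -2271.0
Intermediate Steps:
L = 1/38135 (L = 1/(((16907 - 5820) - 14984) + 42032) = 1/((11087 - 14984) + 42032) = 1/(-3897 + 42032) = 1/38135 ≈ 2.6223e-5)
P = 2271 (P = -105 + 2376 = 2271)
L - P = 1/38135 - 1*2271 = 1/38135 - 2271 = -86604584/38135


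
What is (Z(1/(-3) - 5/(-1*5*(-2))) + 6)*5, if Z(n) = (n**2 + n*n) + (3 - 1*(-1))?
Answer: 1025/18 ≈ 56.944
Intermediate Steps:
Z(n) = 4 + 2*n**2 (Z(n) = (n**2 + n**2) + (3 + 1) = 2*n**2 + 4 = 4 + 2*n**2)
(Z(1/(-3) - 5/(-1*5*(-2))) + 6)*5 = ((4 + 2*(1/(-3) - 5/(-1*5*(-2)))**2) + 6)*5 = ((4 + 2*(1*(-1/3) - 5/((-5*(-2))))**2) + 6)*5 = ((4 + 2*(-1/3 - 5/10)**2) + 6)*5 = ((4 + 2*(-1/3 - 5*1/10)**2) + 6)*5 = ((4 + 2*(-1/3 - 1/2)**2) + 6)*5 = ((4 + 2*(-5/6)**2) + 6)*5 = ((4 + 2*(25/36)) + 6)*5 = ((4 + 25/18) + 6)*5 = (97/18 + 6)*5 = (205/18)*5 = 1025/18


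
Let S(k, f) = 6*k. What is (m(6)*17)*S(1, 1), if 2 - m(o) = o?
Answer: -408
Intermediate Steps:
m(o) = 2 - o
(m(6)*17)*S(1, 1) = ((2 - 1*6)*17)*(6*1) = ((2 - 6)*17)*6 = -4*17*6 = -68*6 = -408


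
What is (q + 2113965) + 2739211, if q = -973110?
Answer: 3880066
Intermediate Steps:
(q + 2113965) + 2739211 = (-973110 + 2113965) + 2739211 = 1140855 + 2739211 = 3880066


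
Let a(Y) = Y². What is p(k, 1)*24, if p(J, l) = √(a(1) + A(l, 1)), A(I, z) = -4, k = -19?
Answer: 24*I*√3 ≈ 41.569*I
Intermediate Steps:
p(J, l) = I*√3 (p(J, l) = √(1² - 4) = √(1 - 4) = √(-3) = I*√3)
p(k, 1)*24 = (I*√3)*24 = 24*I*√3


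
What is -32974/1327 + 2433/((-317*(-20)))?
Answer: -205826569/8413180 ≈ -24.465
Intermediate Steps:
-32974/1327 + 2433/((-317*(-20))) = -32974*1/1327 + 2433/6340 = -32974/1327 + 2433*(1/6340) = -32974/1327 + 2433/6340 = -205826569/8413180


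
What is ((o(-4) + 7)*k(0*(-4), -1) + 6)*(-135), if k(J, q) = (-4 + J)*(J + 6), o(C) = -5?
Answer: 5670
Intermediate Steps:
k(J, q) = (-4 + J)*(6 + J)
((o(-4) + 7)*k(0*(-4), -1) + 6)*(-135) = ((-5 + 7)*(-24 + (0*(-4))**2 + 2*(0*(-4))) + 6)*(-135) = (2*(-24 + 0**2 + 2*0) + 6)*(-135) = (2*(-24 + 0 + 0) + 6)*(-135) = (2*(-24) + 6)*(-135) = (-48 + 6)*(-135) = -42*(-135) = 5670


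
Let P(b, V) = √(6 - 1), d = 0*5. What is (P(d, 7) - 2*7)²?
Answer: (14 - √5)² ≈ 138.39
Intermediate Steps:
d = 0
P(b, V) = √5
(P(d, 7) - 2*7)² = (√5 - 2*7)² = (√5 - 14)² = (-14 + √5)²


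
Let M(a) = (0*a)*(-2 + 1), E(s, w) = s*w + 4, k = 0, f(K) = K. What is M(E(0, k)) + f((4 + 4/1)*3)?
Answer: 24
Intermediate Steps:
E(s, w) = 4 + s*w
M(a) = 0 (M(a) = 0*(-1) = 0)
M(E(0, k)) + f((4 + 4/1)*3) = 0 + (4 + 4/1)*3 = 0 + (4 + 4*1)*3 = 0 + (4 + 4)*3 = 0 + 8*3 = 0 + 24 = 24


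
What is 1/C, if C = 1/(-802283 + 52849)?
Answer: -749434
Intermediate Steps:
C = -1/749434 (C = 1/(-749434) = -1/749434 ≈ -1.3343e-6)
1/C = 1/(-1/749434) = -749434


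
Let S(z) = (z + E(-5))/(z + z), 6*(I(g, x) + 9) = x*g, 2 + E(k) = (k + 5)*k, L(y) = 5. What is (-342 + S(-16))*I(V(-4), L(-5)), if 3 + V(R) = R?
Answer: 162069/32 ≈ 5064.7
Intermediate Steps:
E(k) = -2 + k*(5 + k) (E(k) = -2 + (k + 5)*k = -2 + (5 + k)*k = -2 + k*(5 + k))
V(R) = -3 + R
I(g, x) = -9 + g*x/6 (I(g, x) = -9 + (x*g)/6 = -9 + (g*x)/6 = -9 + g*x/6)
S(z) = (-2 + z)/(2*z) (S(z) = (z + (-2 + (-5)² + 5*(-5)))/(z + z) = (z + (-2 + 25 - 25))/((2*z)) = (z - 2)*(1/(2*z)) = (-2 + z)*(1/(2*z)) = (-2 + z)/(2*z))
(-342 + S(-16))*I(V(-4), L(-5)) = (-342 + (½)*(-2 - 16)/(-16))*(-9 + (⅙)*(-3 - 4)*5) = (-342 + (½)*(-1/16)*(-18))*(-9 + (⅙)*(-7)*5) = (-342 + 9/16)*(-9 - 35/6) = -5463/16*(-89/6) = 162069/32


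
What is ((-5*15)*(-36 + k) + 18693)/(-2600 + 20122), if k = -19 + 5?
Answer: 22443/17522 ≈ 1.2808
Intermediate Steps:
k = -14
((-5*15)*(-36 + k) + 18693)/(-2600 + 20122) = ((-5*15)*(-36 - 14) + 18693)/(-2600 + 20122) = (-75*(-50) + 18693)/17522 = (3750 + 18693)*(1/17522) = 22443*(1/17522) = 22443/17522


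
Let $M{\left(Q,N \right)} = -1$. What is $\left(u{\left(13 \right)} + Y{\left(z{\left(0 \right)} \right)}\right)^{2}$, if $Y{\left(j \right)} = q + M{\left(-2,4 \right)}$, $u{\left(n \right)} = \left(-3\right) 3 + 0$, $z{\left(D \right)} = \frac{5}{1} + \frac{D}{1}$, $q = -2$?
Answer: $144$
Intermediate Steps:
$z{\left(D \right)} = 5 + D$ ($z{\left(D \right)} = 5 \cdot 1 + D 1 = 5 + D$)
$u{\left(n \right)} = -9$ ($u{\left(n \right)} = -9 + 0 = -9$)
$Y{\left(j \right)} = -3$ ($Y{\left(j \right)} = -2 - 1 = -3$)
$\left(u{\left(13 \right)} + Y{\left(z{\left(0 \right)} \right)}\right)^{2} = \left(-9 - 3\right)^{2} = \left(-12\right)^{2} = 144$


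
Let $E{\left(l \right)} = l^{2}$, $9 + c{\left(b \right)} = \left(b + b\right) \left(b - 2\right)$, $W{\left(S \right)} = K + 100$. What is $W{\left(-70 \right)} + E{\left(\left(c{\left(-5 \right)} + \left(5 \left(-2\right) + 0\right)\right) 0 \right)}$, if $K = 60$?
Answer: $160$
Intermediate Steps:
$W{\left(S \right)} = 160$ ($W{\left(S \right)} = 60 + 100 = 160$)
$c{\left(b \right)} = -9 + 2 b \left(-2 + b\right)$ ($c{\left(b \right)} = -9 + \left(b + b\right) \left(b - 2\right) = -9 + 2 b \left(-2 + b\right)$)
$W{\left(-70 \right)} + E{\left(\left(c{\left(-5 \right)} + \left(5 \left(-2\right) + 0\right)\right) 0 \right)} = 160 + \left(\left(\left(-9 - -20 + 2 \left(-5\right)^{2}\right) + \left(5 \left(-2\right) + 0\right)\right) 0\right)^{2} = 160 + \left(\left(\left(-9 + 20 + 2 \cdot 25\right) + \left(-10 + 0\right)\right) 0\right)^{2} = 160 + \left(\left(\left(-9 + 20 + 50\right) - 10\right) 0\right)^{2} = 160 + \left(\left(61 - 10\right) 0\right)^{2} = 160 + \left(51 \cdot 0\right)^{2} = 160 + 0^{2} = 160 + 0 = 160$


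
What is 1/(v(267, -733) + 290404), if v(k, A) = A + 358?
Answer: 1/290029 ≈ 3.4479e-6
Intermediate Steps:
v(k, A) = 358 + A
1/(v(267, -733) + 290404) = 1/((358 - 733) + 290404) = 1/(-375 + 290404) = 1/290029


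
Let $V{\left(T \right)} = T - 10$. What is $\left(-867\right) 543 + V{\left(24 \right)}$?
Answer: $-470767$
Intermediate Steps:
$V{\left(T \right)} = -10 + T$
$\left(-867\right) 543 + V{\left(24 \right)} = \left(-867\right) 543 + \left(-10 + 24\right) = -470781 + 14 = -470767$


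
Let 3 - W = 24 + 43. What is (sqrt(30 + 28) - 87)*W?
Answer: 5568 - 64*sqrt(58) ≈ 5080.6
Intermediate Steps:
W = -64 (W = 3 - (24 + 43) = 3 - 1*67 = 3 - 67 = -64)
(sqrt(30 + 28) - 87)*W = (sqrt(30 + 28) - 87)*(-64) = (sqrt(58) - 87)*(-64) = (-87 + sqrt(58))*(-64) = 5568 - 64*sqrt(58)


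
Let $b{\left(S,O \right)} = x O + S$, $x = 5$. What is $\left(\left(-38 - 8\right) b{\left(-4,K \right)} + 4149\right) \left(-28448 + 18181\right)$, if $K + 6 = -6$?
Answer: $-72823831$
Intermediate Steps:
$K = -12$ ($K = -6 - 6 = -12$)
$b{\left(S,O \right)} = S + 5 O$ ($b{\left(S,O \right)} = 5 O + S = S + 5 O$)
$\left(\left(-38 - 8\right) b{\left(-4,K \right)} + 4149\right) \left(-28448 + 18181\right) = \left(\left(-38 - 8\right) \left(-4 + 5 \left(-12\right)\right) + 4149\right) \left(-28448 + 18181\right) = \left(- 46 \left(-4 - 60\right) + 4149\right) \left(-10267\right) = \left(\left(-46\right) \left(-64\right) + 4149\right) \left(-10267\right) = \left(2944 + 4149\right) \left(-10267\right) = 7093 \left(-10267\right) = -72823831$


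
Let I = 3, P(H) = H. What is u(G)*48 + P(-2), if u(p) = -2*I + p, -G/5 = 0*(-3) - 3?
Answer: 430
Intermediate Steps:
G = 15 (G = -5*(0*(-3) - 3) = -5*(0 - 3) = -5*(-3) = 15)
u(p) = -6 + p (u(p) = -2*3 + p = -6 + p)
u(G)*48 + P(-2) = (-6 + 15)*48 - 2 = 9*48 - 2 = 432 - 2 = 430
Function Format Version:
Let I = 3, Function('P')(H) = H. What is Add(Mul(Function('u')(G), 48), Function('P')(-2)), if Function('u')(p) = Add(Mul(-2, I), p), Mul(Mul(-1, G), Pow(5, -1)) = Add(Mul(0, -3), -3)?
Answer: 430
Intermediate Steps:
G = 15 (G = Mul(-5, Add(Mul(0, -3), -3)) = Mul(-5, Add(0, -3)) = Mul(-5, -3) = 15)
Function('u')(p) = Add(-6, p) (Function('u')(p) = Add(Mul(-2, 3), p) = Add(-6, p))
Add(Mul(Function('u')(G), 48), Function('P')(-2)) = Add(Mul(Add(-6, 15), 48), -2) = Add(Mul(9, 48), -2) = Add(432, -2) = 430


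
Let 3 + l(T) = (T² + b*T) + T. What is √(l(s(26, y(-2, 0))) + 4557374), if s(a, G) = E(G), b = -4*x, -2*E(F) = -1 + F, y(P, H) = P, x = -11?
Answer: √18229763/2 ≈ 2134.8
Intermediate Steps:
E(F) = ½ - F/2 (E(F) = -(-1 + F)/2 = ½ - F/2)
b = 44 (b = -4*(-11) = 44)
s(a, G) = ½ - G/2
l(T) = -3 + T² + 45*T (l(T) = -3 + ((T² + 44*T) + T) = -3 + (T² + 45*T) = -3 + T² + 45*T)
√(l(s(26, y(-2, 0))) + 4557374) = √((-3 + (½ - ½*(-2))² + 45*(½ - ½*(-2))) + 4557374) = √((-3 + (½ + 1)² + 45*(½ + 1)) + 4557374) = √((-3 + (3/2)² + 45*(3/2)) + 4557374) = √((-3 + 9/4 + 135/2) + 4557374) = √(267/4 + 4557374) = √(18229763/4) = √18229763/2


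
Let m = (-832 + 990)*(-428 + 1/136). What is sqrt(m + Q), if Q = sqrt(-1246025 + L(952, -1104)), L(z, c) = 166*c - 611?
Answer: sqrt(-78172001 + 11560*I*sqrt(14299))/34 ≈ 2.2991 + 260.05*I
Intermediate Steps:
L(z, c) = -611 + 166*c
m = -4598353/68 (m = 158*(-428 + 1/136) = 158*(-58207/136) = -4598353/68 ≈ -67623.)
Q = 10*I*sqrt(14299) (Q = sqrt(-1246025 + (-611 + 166*(-1104))) = sqrt(-1246025 + (-611 - 183264)) = sqrt(-1246025 - 183875) = sqrt(-1429900) = 10*I*sqrt(14299) ≈ 1195.8*I)
sqrt(m + Q) = sqrt(-4598353/68 + 10*I*sqrt(14299))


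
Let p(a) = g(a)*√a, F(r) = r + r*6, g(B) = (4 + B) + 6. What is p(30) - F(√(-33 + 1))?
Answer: 40*√30 - 28*I*√2 ≈ 219.09 - 39.598*I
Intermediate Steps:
g(B) = 10 + B
F(r) = 7*r (F(r) = r + 6*r = 7*r)
p(a) = √a*(10 + a) (p(a) = (10 + a)*√a = √a*(10 + a))
p(30) - F(√(-33 + 1)) = √30*(10 + 30) - 7*√(-33 + 1) = √30*40 - 7*√(-32) = 40*√30 - 7*4*I*√2 = 40*√30 - 28*I*√2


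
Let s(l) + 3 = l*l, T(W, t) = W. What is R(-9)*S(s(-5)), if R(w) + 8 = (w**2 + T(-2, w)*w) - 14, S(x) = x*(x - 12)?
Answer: 16940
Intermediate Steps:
s(l) = -3 + l**2 (s(l) = -3 + l*l = -3 + l**2)
S(x) = x*(-12 + x)
R(w) = -22 + w**2 - 2*w (R(w) = -8 + ((w**2 - 2*w) - 14) = -8 + (-14 + w**2 - 2*w) = -22 + w**2 - 2*w)
R(-9)*S(s(-5)) = (-22 + (-9)**2 - 2*(-9))*((-3 + (-5)**2)*(-12 + (-3 + (-5)**2))) = (-22 + 81 + 18)*((-3 + 25)*(-12 + (-3 + 25))) = 77*(22*(-12 + 22)) = 77*(22*10) = 77*220 = 16940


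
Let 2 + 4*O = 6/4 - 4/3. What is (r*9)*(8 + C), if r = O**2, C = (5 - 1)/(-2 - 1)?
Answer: 605/48 ≈ 12.604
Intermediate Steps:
C = -4/3 (C = 4/(-3) = 4*(-1/3) = -4/3 ≈ -1.3333)
O = -11/24 (O = -1/2 + (6/4 - 4/3)/4 = -1/2 + (6*(1/4) - 4*1/3)/4 = -1/2 + (3/2 - 4/3)/4 = -1/2 + (1/4)*(1/6) = -1/2 + 1/24 = -11/24 ≈ -0.45833)
r = 121/576 (r = (-11/24)**2 = 121/576 ≈ 0.21007)
(r*9)*(8 + C) = ((121/576)*9)*(8 - 4/3) = (121/64)*(20/3) = 605/48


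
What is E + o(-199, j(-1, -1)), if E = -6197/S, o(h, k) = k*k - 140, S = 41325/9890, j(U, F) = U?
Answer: -13406501/8265 ≈ -1622.1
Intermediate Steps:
S = 8265/1978 (S = 41325*(1/9890) = 8265/1978 ≈ 4.1785)
o(h, k) = -140 + k² (o(h, k) = k² - 140 = -140 + k²)
E = -12257666/8265 (E = -6197/8265/1978 = -6197*1978/8265 = -12257666/8265 ≈ -1483.1)
E + o(-199, j(-1, -1)) = -12257666/8265 + (-140 + (-1)²) = -12257666/8265 + (-140 + 1) = -12257666/8265 - 139 = -13406501/8265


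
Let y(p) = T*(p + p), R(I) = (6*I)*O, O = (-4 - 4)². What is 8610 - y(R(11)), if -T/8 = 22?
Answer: 1495458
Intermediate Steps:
O = 64 (O = (-8)² = 64)
T = -176 (T = -8*22 = -176)
R(I) = 384*I (R(I) = (6*I)*64 = 384*I)
y(p) = -352*p (y(p) = -176*(p + p) = -352*p)
8610 - y(R(11)) = 8610 - (-352)*384*11 = 8610 - (-352)*4224 = 8610 - 1*(-1486848) = 8610 + 1486848 = 1495458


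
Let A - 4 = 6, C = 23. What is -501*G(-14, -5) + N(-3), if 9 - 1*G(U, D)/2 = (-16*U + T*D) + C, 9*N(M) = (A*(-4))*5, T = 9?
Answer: 1740274/9 ≈ 1.9336e+5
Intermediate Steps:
A = 10 (A = 4 + 6 = 10)
N(M) = -200/9 (N(M) = ((10*(-4))*5)/9 = (-40*5)/9 = (1/9)*(-200) = -200/9)
G(U, D) = -28 - 18*D + 32*U (G(U, D) = 18 - 2*((-16*U + 9*D) + 23) = 18 - 2*(23 - 16*U + 9*D) = 18 + (-46 - 18*D + 32*U) = -28 - 18*D + 32*U)
-501*G(-14, -5) + N(-3) = -501*(-28 - 18*(-5) + 32*(-14)) - 200/9 = -501*(-28 + 90 - 448) - 200/9 = -501*(-386) - 200/9 = 193386 - 200/9 = 1740274/9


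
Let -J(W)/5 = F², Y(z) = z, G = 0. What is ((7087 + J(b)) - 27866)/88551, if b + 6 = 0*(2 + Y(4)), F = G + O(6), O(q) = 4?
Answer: -6953/29517 ≈ -0.23556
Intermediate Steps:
F = 4 (F = 0 + 4 = 4)
b = -6 (b = -6 + 0*(2 + 4) = -6 + 0*6 = -6 + 0 = -6)
J(W) = -80 (J(W) = -5*4² = -5*16 = -80)
((7087 + J(b)) - 27866)/88551 = ((7087 - 80) - 27866)/88551 = (7007 - 27866)*(1/88551) = -20859*1/88551 = -6953/29517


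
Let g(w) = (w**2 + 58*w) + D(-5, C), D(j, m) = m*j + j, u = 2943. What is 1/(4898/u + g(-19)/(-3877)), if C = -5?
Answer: 11410011/21111449 ≈ 0.54047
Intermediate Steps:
D(j, m) = j + j*m (D(j, m) = j*m + j = j + j*m)
g(w) = 20 + w**2 + 58*w (g(w) = (w**2 + 58*w) - 5*(1 - 5) = (w**2 + 58*w) - 5*(-4) = (w**2 + 58*w) + 20 = 20 + w**2 + 58*w)
1/(4898/u + g(-19)/(-3877)) = 1/(4898/2943 + (20 + (-19)**2 + 58*(-19))/(-3877)) = 1/(4898*(1/2943) + (20 + 361 - 1102)*(-1/3877)) = 1/(4898/2943 - 721*(-1/3877)) = 1/(4898/2943 + 721/3877) = 1/(21111449/11410011) = 11410011/21111449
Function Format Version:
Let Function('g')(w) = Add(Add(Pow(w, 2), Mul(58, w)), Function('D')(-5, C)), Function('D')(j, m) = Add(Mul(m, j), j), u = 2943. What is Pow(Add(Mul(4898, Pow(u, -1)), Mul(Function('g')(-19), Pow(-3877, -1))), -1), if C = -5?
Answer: Rational(11410011, 21111449) ≈ 0.54047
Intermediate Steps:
Function('D')(j, m) = Add(j, Mul(j, m)) (Function('D')(j, m) = Add(Mul(j, m), j) = Add(j, Mul(j, m)))
Function('g')(w) = Add(20, Pow(w, 2), Mul(58, w)) (Function('g')(w) = Add(Add(Pow(w, 2), Mul(58, w)), Mul(-5, Add(1, -5))) = Add(Add(Pow(w, 2), Mul(58, w)), Mul(-5, -4)) = Add(Add(Pow(w, 2), Mul(58, w)), 20) = Add(20, Pow(w, 2), Mul(58, w)))
Pow(Add(Mul(4898, Pow(u, -1)), Mul(Function('g')(-19), Pow(-3877, -1))), -1) = Pow(Add(Mul(4898, Pow(2943, -1)), Mul(Add(20, Pow(-19, 2), Mul(58, -19)), Pow(-3877, -1))), -1) = Pow(Add(Mul(4898, Rational(1, 2943)), Mul(Add(20, 361, -1102), Rational(-1, 3877))), -1) = Pow(Add(Rational(4898, 2943), Mul(-721, Rational(-1, 3877))), -1) = Pow(Add(Rational(4898, 2943), Rational(721, 3877)), -1) = Pow(Rational(21111449, 11410011), -1) = Rational(11410011, 21111449)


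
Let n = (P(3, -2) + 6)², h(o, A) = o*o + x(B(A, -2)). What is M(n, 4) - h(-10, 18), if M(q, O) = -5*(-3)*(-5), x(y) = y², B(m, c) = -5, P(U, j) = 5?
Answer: -200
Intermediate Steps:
h(o, A) = 25 + o² (h(o, A) = o*o + (-5)² = o² + 25 = 25 + o²)
n = 121 (n = (5 + 6)² = 11² = 121)
M(q, O) = -75 (M(q, O) = 15*(-5) = -75)
M(n, 4) - h(-10, 18) = -75 - (25 + (-10)²) = -75 - (25 + 100) = -75 - 1*125 = -75 - 125 = -200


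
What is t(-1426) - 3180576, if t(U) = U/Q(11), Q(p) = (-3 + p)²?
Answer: -101779145/32 ≈ -3.1806e+6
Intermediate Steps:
t(U) = U/64 (t(U) = U/((-3 + 11)²) = U/(8²) = U/64)
t(-1426) - 3180576 = (1/64)*(-1426) - 3180576 = -713/32 - 3180576 = -101779145/32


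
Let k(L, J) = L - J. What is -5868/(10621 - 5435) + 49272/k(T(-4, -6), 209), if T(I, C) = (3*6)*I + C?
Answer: -128604354/744191 ≈ -172.81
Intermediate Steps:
T(I, C) = C + 18*I (T(I, C) = 18*I + C = C + 18*I)
-5868/(10621 - 5435) + 49272/k(T(-4, -6), 209) = -5868/(10621 - 5435) + 49272/((-6 + 18*(-4)) - 1*209) = -5868/5186 + 49272/((-6 - 72) - 209) = -5868*1/5186 + 49272/(-78 - 209) = -2934/2593 + 49272/(-287) = -2934/2593 + 49272*(-1/287) = -2934/2593 - 49272/287 = -128604354/744191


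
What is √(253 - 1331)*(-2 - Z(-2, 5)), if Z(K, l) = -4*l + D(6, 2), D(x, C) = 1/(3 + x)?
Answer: 1127*I*√22/9 ≈ 587.34*I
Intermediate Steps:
Z(K, l) = ⅑ - 4*l (Z(K, l) = -4*l + 1/(3 + 6) = -4*l + 1/9 = -4*l + ⅑ = ⅑ - 4*l)
√(253 - 1331)*(-2 - Z(-2, 5)) = √(253 - 1331)*(-2 - (⅑ - 4*5)) = √(-1078)*(-2 - (⅑ - 20)) = (7*I*√22)*(-2 - 1*(-179/9)) = (7*I*√22)*(-2 + 179/9) = (7*I*√22)*(161/9) = 1127*I*√22/9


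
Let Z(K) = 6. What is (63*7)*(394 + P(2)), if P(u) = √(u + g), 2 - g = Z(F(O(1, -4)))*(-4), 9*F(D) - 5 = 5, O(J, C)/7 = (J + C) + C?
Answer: 173754 + 882*√7 ≈ 1.7609e+5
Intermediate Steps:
O(J, C) = 7*J + 14*C (O(J, C) = 7*((J + C) + C) = 7*((C + J) + C) = 7*(J + 2*C) = 7*J + 14*C)
F(D) = 10/9 (F(D) = 5/9 + (⅑)*5 = 5/9 + 5/9 = 10/9)
g = 26 (g = 2 - 6*(-4) = 2 - 1*(-24) = 2 + 24 = 26)
P(u) = √(26 + u) (P(u) = √(u + 26) = √(26 + u))
(63*7)*(394 + P(2)) = (63*7)*(394 + √(26 + 2)) = 441*(394 + √28) = 441*(394 + 2*√7) = 173754 + 882*√7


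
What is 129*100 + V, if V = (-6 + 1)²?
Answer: 12925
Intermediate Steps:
V = 25 (V = (-5)² = 25)
129*100 + V = 129*100 + 25 = 12900 + 25 = 12925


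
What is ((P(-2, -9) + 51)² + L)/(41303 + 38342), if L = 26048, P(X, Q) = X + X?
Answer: 28257/79645 ≈ 0.35479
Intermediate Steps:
P(X, Q) = 2*X
((P(-2, -9) + 51)² + L)/(41303 + 38342) = ((2*(-2) + 51)² + 26048)/(41303 + 38342) = ((-4 + 51)² + 26048)/79645 = (47² + 26048)*(1/79645) = (2209 + 26048)*(1/79645) = 28257*(1/79645) = 28257/79645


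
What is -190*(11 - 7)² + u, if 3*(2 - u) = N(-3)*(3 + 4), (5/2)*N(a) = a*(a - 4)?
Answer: -15288/5 ≈ -3057.6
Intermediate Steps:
N(a) = 2*a*(-4 + a)/5 (N(a) = 2*(a*(a - 4))/5 = 2*(a*(-4 + a))/5 = 2*a*(-4 + a)/5)
u = -88/5 (u = 2 - (⅖)*(-3)*(-4 - 3)*(3 + 4)/3 = 2 - (⅖)*(-3)*(-7)*7/3 = 2 - 14*7/5 = 2 - ⅓*294/5 = 2 - 98/5 = -88/5 ≈ -17.600)
-190*(11 - 7)² + u = -190*(11 - 7)² - 88/5 = -190*4² - 88/5 = -190*16 - 88/5 = -3040 - 88/5 = -15288/5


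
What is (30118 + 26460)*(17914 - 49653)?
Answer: -1795729142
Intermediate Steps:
(30118 + 26460)*(17914 - 49653) = 56578*(-31739) = -1795729142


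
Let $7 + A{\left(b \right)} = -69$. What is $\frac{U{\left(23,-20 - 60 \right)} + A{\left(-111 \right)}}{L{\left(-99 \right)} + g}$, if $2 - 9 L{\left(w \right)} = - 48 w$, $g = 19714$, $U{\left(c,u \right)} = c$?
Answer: $- \frac{477}{172676} \approx -0.0027624$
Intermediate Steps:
$A{\left(b \right)} = -76$ ($A{\left(b \right)} = -7 - 69 = -76$)
$L{\left(w \right)} = \frac{2}{9} + \frac{16 w}{3}$ ($L{\left(w \right)} = \frac{2}{9} - \frac{\left(-48\right) w}{9} = \frac{2}{9} + \frac{16 w}{3}$)
$\frac{U{\left(23,-20 - 60 \right)} + A{\left(-111 \right)}}{L{\left(-99 \right)} + g} = \frac{23 - 76}{\left(\frac{2}{9} + \frac{16}{3} \left(-99\right)\right) + 19714} = - \frac{53}{\left(\frac{2}{9} - 528\right) + 19714} = - \frac{53}{- \frac{4750}{9} + 19714} = - \frac{53}{\frac{172676}{9}} = \left(-53\right) \frac{9}{172676} = - \frac{477}{172676}$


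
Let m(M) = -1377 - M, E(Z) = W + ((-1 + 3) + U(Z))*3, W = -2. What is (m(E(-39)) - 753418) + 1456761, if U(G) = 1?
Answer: 701959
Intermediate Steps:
E(Z) = 7 (E(Z) = -2 + ((-1 + 3) + 1)*3 = -2 + (2 + 1)*3 = -2 + 3*3 = -2 + 9 = 7)
(m(E(-39)) - 753418) + 1456761 = ((-1377 - 1*7) - 753418) + 1456761 = ((-1377 - 7) - 753418) + 1456761 = (-1384 - 753418) + 1456761 = -754802 + 1456761 = 701959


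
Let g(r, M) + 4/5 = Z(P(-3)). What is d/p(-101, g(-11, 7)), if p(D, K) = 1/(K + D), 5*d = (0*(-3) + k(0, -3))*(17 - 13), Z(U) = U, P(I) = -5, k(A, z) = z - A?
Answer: 6408/25 ≈ 256.32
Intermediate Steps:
g(r, M) = -29/5 (g(r, M) = -⅘ - 5 = -29/5)
d = -12/5 (d = ((0*(-3) + (-3 - 1*0))*(17 - 13))/5 = ((0 + (-3 + 0))*4)/5 = ((0 - 3)*4)/5 = (-3*4)/5 = (⅕)*(-12) = -12/5 ≈ -2.4000)
p(D, K) = 1/(D + K)
d/p(-101, g(-11, 7)) = -12/(5*(1/(-101 - 29/5))) = -12/(5*(1/(-534/5))) = -12/(5*(-5/534)) = -12/5*(-534/5) = 6408/25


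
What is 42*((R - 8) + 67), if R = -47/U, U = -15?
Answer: 13048/5 ≈ 2609.6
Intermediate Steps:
R = 47/15 (R = -47/(-15) = -47*(-1/15) = 47/15 ≈ 3.1333)
42*((R - 8) + 67) = 42*((47/15 - 8) + 67) = 42*(-73/15 + 67) = 42*(932/15) = 13048/5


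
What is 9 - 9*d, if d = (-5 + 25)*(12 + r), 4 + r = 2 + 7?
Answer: -3051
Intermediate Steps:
r = 5 (r = -4 + (2 + 7) = -4 + 9 = 5)
d = 340 (d = (-5 + 25)*(12 + 5) = 20*17 = 340)
9 - 9*d = 9 - 9*340 = 9 - 3060 = -3051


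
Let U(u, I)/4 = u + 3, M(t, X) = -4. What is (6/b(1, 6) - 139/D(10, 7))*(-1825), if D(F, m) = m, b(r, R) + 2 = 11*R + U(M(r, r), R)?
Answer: 504795/14 ≈ 36057.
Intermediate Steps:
U(u, I) = 12 + 4*u (U(u, I) = 4*(u + 3) = 4*(3 + u) = 12 + 4*u)
b(r, R) = -6 + 11*R (b(r, R) = -2 + (11*R + (12 + 4*(-4))) = -2 + (11*R + (12 - 16)) = -2 + (11*R - 4) = -2 + (-4 + 11*R) = -6 + 11*R)
(6/b(1, 6) - 139/D(10, 7))*(-1825) = (6/(-6 + 11*6) - 139/7)*(-1825) = (6/(-6 + 66) - 139*⅐)*(-1825) = (6/60 - 139/7)*(-1825) = (6*(1/60) - 139/7)*(-1825) = (⅒ - 139/7)*(-1825) = -1383/70*(-1825) = 504795/14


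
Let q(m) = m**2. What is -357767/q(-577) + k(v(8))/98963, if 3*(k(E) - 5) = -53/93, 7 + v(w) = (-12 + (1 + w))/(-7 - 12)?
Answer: -9877742287541/9192395082933 ≈ -1.0746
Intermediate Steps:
v(w) = -122/19 - w/19 (v(w) = -7 + (-12 + (1 + w))/(-7 - 12) = -7 + (-11 + w)/(-19) = -7 + (-11 + w)*(-1/19) = -7 + (11/19 - w/19) = -122/19 - w/19)
k(E) = 1342/279 (k(E) = 5 + (-53/93)/3 = 5 + (-53*1/93)/3 = 5 + (1/3)*(-53/93) = 5 - 53/279 = 1342/279)
-357767/q(-577) + k(v(8))/98963 = -357767/((-577)**2) + (1342/279)/98963 = -357767/332929 + (1342/279)*(1/98963) = -357767*1/332929 + 1342/27610677 = -357767/332929 + 1342/27610677 = -9877742287541/9192395082933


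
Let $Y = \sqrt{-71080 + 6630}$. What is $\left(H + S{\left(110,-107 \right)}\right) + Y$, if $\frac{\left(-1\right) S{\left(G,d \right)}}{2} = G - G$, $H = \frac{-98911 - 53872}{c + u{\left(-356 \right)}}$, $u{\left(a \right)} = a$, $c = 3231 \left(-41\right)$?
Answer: $\frac{152783}{132827} + 5 i \sqrt{2578} \approx 1.1502 + 253.87 i$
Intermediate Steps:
$c = -132471$
$Y = 5 i \sqrt{2578}$ ($Y = \sqrt{-64450} = 5 i \sqrt{2578} \approx 253.87 i$)
$H = \frac{152783}{132827}$ ($H = \frac{-98911 - 53872}{-132471 - 356} = - \frac{152783}{-132827} = \left(-152783\right) \left(- \frac{1}{132827}\right) = \frac{152783}{132827} \approx 1.1502$)
$S{\left(G,d \right)} = 0$ ($S{\left(G,d \right)} = - 2 \left(G - G\right) = \left(-2\right) 0 = 0$)
$\left(H + S{\left(110,-107 \right)}\right) + Y = \left(\frac{152783}{132827} + 0\right) + 5 i \sqrt{2578} = \frac{152783}{132827} + 5 i \sqrt{2578}$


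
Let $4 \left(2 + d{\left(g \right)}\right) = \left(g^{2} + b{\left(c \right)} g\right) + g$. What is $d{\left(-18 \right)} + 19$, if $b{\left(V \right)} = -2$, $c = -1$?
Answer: $\frac{205}{2} \approx 102.5$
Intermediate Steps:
$d{\left(g \right)} = -2 - \frac{g}{4} + \frac{g^{2}}{4}$ ($d{\left(g \right)} = -2 + \frac{\left(g^{2} - 2 g\right) + g}{4} = -2 + \frac{g^{2} - g}{4} = -2 + \left(- \frac{g}{4} + \frac{g^{2}}{4}\right) = -2 - \frac{g}{4} + \frac{g^{2}}{4}$)
$d{\left(-18 \right)} + 19 = \left(-2 - - \frac{9}{2} + \frac{\left(-18\right)^{2}}{4}\right) + 19 = \left(-2 + \frac{9}{2} + \frac{1}{4} \cdot 324\right) + 19 = \left(-2 + \frac{9}{2} + 81\right) + 19 = \frac{167}{2} + 19 = \frac{205}{2}$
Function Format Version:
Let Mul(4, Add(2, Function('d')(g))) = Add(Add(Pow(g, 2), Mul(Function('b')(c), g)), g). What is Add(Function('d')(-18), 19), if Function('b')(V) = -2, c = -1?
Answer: Rational(205, 2) ≈ 102.50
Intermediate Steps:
Function('d')(g) = Add(-2, Mul(Rational(-1, 4), g), Mul(Rational(1, 4), Pow(g, 2))) (Function('d')(g) = Add(-2, Mul(Rational(1, 4), Add(Add(Pow(g, 2), Mul(-2, g)), g))) = Add(-2, Mul(Rational(1, 4), Add(Pow(g, 2), Mul(-1, g)))) = Add(-2, Add(Mul(Rational(-1, 4), g), Mul(Rational(1, 4), Pow(g, 2)))) = Add(-2, Mul(Rational(-1, 4), g), Mul(Rational(1, 4), Pow(g, 2))))
Add(Function('d')(-18), 19) = Add(Add(-2, Mul(Rational(-1, 4), -18), Mul(Rational(1, 4), Pow(-18, 2))), 19) = Add(Add(-2, Rational(9, 2), Mul(Rational(1, 4), 324)), 19) = Add(Add(-2, Rational(9, 2), 81), 19) = Add(Rational(167, 2), 19) = Rational(205, 2)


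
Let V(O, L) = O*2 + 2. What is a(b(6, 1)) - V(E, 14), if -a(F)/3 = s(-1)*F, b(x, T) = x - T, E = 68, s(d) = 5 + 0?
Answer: -213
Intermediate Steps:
s(d) = 5
V(O, L) = 2 + 2*O (V(O, L) = 2*O + 2 = 2 + 2*O)
a(F) = -15*F
a(b(6, 1)) - V(E, 14) = -15*(6 - 1*1) - (2 + 2*68) = -15*(6 - 1) - (2 + 136) = -15*5 - 1*138 = -75 - 138 = -213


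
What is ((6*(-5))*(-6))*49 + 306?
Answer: 9126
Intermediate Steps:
((6*(-5))*(-6))*49 + 306 = -30*(-6)*49 + 306 = 180*49 + 306 = 8820 + 306 = 9126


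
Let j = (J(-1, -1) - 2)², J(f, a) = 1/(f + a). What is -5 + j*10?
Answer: 115/2 ≈ 57.500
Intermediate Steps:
J(f, a) = 1/(a + f)
j = 25/4 (j = (1/(-1 - 1) - 2)² = (1/(-2) - 2)² = (-½ - 2)² = (-5/2)² = 25/4 ≈ 6.2500)
-5 + j*10 = -5 + (25/4)*10 = -5 + 125/2 = 115/2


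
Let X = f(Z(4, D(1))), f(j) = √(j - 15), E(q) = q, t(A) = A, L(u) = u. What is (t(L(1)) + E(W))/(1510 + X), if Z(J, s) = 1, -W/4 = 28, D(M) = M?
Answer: -27935/380019 + 37*I*√14/760038 ≈ -0.073509 + 0.00018215*I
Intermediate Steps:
W = -112 (W = -4*28 = -112)
f(j) = √(-15 + j)
X = I*√14 (X = √(-15 + 1) = √(-14) = I*√14 ≈ 3.7417*I)
(t(L(1)) + E(W))/(1510 + X) = (1 - 112)/(1510 + I*√14) = -111/(1510 + I*√14)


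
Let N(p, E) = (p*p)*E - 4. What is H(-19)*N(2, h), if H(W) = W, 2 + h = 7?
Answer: -304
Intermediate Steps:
h = 5 (h = -2 + 7 = 5)
N(p, E) = -4 + E*p² (N(p, E) = p²*E - 4 = E*p² - 4 = -4 + E*p²)
H(-19)*N(2, h) = -19*(-4 + 5*2²) = -19*(-4 + 5*4) = -19*(-4 + 20) = -19*16 = -304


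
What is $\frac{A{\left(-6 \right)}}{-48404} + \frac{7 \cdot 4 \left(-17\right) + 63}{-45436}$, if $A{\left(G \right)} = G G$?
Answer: $\frac{4588789}{549821036} \approx 0.008346$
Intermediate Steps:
$A{\left(G \right)} = G^{2}$
$\frac{A{\left(-6 \right)}}{-48404} + \frac{7 \cdot 4 \left(-17\right) + 63}{-45436} = \frac{\left(-6\right)^{2}}{-48404} + \frac{7 \cdot 4 \left(-17\right) + 63}{-45436} = 36 \left(- \frac{1}{48404}\right) + \left(28 \left(-17\right) + 63\right) \left(- \frac{1}{45436}\right) = - \frac{9}{12101} + \left(-476 + 63\right) \left(- \frac{1}{45436}\right) = - \frac{9}{12101} - - \frac{413}{45436} = - \frac{9}{12101} + \frac{413}{45436} = \frac{4588789}{549821036}$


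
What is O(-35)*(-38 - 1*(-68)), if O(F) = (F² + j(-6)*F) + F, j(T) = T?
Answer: 42000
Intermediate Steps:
O(F) = F² - 5*F (O(F) = (F² - 6*F) + F = F² - 5*F)
O(-35)*(-38 - 1*(-68)) = (-35*(-5 - 35))*(-38 - 1*(-68)) = (-35*(-40))*(-38 + 68) = 1400*30 = 42000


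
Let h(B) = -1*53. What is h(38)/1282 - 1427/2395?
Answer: -1956349/3070390 ≈ -0.63717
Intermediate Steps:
h(B) = -53
h(38)/1282 - 1427/2395 = -53/1282 - 1427/2395 = -1956349/3070390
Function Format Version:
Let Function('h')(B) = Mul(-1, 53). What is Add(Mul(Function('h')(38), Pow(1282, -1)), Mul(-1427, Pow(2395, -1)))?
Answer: Rational(-1956349, 3070390) ≈ -0.63717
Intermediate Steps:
Function('h')(B) = -53
Add(Mul(Function('h')(38), Pow(1282, -1)), Mul(-1427, Pow(2395, -1))) = Add(Mul(-53, Pow(1282, -1)), Mul(-1427, Pow(2395, -1))) = Add(Mul(-53, Rational(1, 1282)), Mul(-1427, Rational(1, 2395))) = Add(Rational(-53, 1282), Rational(-1427, 2395)) = Rational(-1956349, 3070390)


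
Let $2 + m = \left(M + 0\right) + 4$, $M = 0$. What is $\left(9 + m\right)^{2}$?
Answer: $121$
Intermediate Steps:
$m = 2$ ($m = -2 + \left(\left(0 + 0\right) + 4\right) = -2 + \left(0 + 4\right) = -2 + 4 = 2$)
$\left(9 + m\right)^{2} = \left(9 + 2\right)^{2} = 11^{2} = 121$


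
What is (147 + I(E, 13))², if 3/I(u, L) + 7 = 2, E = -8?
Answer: 535824/25 ≈ 21433.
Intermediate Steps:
I(u, L) = -⅗ (I(u, L) = 3/(-7 + 2) = 3/(-5) = 3*(-⅕) = -⅗)
(147 + I(E, 13))² = (147 - ⅗)² = (732/5)² = 535824/25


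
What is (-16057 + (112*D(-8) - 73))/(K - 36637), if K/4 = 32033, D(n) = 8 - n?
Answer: -14338/91495 ≈ -0.15671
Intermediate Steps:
K = 128132 (K = 4*32033 = 128132)
(-16057 + (112*D(-8) - 73))/(K - 36637) = (-16057 + (112*(8 - 1*(-8)) - 73))/(128132 - 36637) = (-16057 + (112*(8 + 8) - 73))/91495 = (-16057 + (112*16 - 73))*(1/91495) = (-16057 + (1792 - 73))*(1/91495) = (-16057 + 1719)*(1/91495) = -14338*1/91495 = -14338/91495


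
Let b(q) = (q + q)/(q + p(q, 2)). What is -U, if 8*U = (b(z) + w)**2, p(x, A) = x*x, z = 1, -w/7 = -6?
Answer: -1849/8 ≈ -231.13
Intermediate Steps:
w = 42 (w = -7*(-6) = 42)
p(x, A) = x**2
b(q) = 2*q/(q + q**2) (b(q) = (q + q)/(q + q**2) = (2*q)/(q + q**2) = 2*q/(q + q**2))
U = 1849/8 (U = (2/(1 + 1) + 42)**2/8 = (2/2 + 42)**2/8 = (2*(1/2) + 42)**2/8 = (1 + 42)**2/8 = (1/8)*43**2 = (1/8)*1849 = 1849/8 ≈ 231.13)
-U = -1*1849/8 = -1849/8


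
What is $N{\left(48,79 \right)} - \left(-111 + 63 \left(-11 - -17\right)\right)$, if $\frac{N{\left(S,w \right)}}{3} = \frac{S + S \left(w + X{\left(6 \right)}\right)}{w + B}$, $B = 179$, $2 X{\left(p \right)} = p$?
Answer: $- \frac{9489}{43} \approx -220.67$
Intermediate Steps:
$X{\left(p \right)} = \frac{p}{2}$
$N{\left(S,w \right)} = \frac{3 \left(S + S \left(3 + w\right)\right)}{179 + w}$ ($N{\left(S,w \right)} = 3 \frac{S + S \left(w + \frac{1}{2} \cdot 6\right)}{w + 179} = 3 \frac{S + S \left(w + 3\right)}{179 + w} = 3 \frac{S + S \left(3 + w\right)}{179 + w} = \frac{3 \left(S + S \left(3 + w\right)\right)}{179 + w}$)
$N{\left(48,79 \right)} - \left(-111 + 63 \left(-11 - -17\right)\right) = 3 \cdot 48 \frac{1}{179 + 79} \left(4 + 79\right) - \left(-111 + 63 \left(-11 - -17\right)\right) = 3 \cdot 48 \cdot \frac{1}{258} \cdot 83 - \left(-111 + 63 \left(-11 + 17\right)\right) = 3 \cdot 48 \cdot \frac{1}{258} \cdot 83 - \left(-111 + 63 \cdot 6\right) = \frac{1992}{43} - \left(-111 + 378\right) = \frac{1992}{43} - 267 = - \frac{9489}{43}$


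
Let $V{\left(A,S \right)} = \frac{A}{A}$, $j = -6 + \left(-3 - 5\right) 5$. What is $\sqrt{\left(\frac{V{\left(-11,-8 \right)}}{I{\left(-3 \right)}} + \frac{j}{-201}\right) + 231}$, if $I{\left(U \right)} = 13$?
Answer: $\frac{\sqrt{1579302426}}{2613} \approx 15.209$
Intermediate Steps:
$j = -46$ ($j = -6 + \left(-3 - 5\right) 5 = -6 - 40 = -46$)
$V{\left(A,S \right)} = 1$
$\sqrt{\left(\frac{V{\left(-11,-8 \right)}}{I{\left(-3 \right)}} + \frac{j}{-201}\right) + 231} = \sqrt{\left(1 \cdot \frac{1}{13} - \frac{46}{-201}\right) + 231} = \sqrt{\left(1 \cdot \frac{1}{13} - - \frac{46}{201}\right) + 231} = \sqrt{\left(\frac{1}{13} + \frac{46}{201}\right) + 231} = \sqrt{\frac{799}{2613} + 231} = \sqrt{\frac{604402}{2613}} = \frac{\sqrt{1579302426}}{2613}$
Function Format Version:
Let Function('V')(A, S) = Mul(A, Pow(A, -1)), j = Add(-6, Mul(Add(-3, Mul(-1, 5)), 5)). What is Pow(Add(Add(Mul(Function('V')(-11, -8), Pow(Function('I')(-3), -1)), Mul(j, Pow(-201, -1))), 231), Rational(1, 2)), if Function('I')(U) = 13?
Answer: Mul(Rational(1, 2613), Pow(1579302426, Rational(1, 2))) ≈ 15.209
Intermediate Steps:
j = -46 (j = Add(-6, Mul(Add(-3, -5), 5)) = Add(-6, Mul(-8, 5)) = Add(-6, -40) = -46)
Function('V')(A, S) = 1
Pow(Add(Add(Mul(Function('V')(-11, -8), Pow(Function('I')(-3), -1)), Mul(j, Pow(-201, -1))), 231), Rational(1, 2)) = Pow(Add(Add(Mul(1, Pow(13, -1)), Mul(-46, Pow(-201, -1))), 231), Rational(1, 2)) = Pow(Add(Add(Mul(1, Rational(1, 13)), Mul(-46, Rational(-1, 201))), 231), Rational(1, 2)) = Pow(Add(Add(Rational(1, 13), Rational(46, 201)), 231), Rational(1, 2)) = Pow(Add(Rational(799, 2613), 231), Rational(1, 2)) = Pow(Rational(604402, 2613), Rational(1, 2)) = Mul(Rational(1, 2613), Pow(1579302426, Rational(1, 2)))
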